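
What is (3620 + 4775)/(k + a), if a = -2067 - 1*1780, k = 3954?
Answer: 8395/107 ≈ 78.458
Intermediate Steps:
a = -3847 (a = -2067 - 1780 = -3847)
(3620 + 4775)/(k + a) = (3620 + 4775)/(3954 - 3847) = 8395/107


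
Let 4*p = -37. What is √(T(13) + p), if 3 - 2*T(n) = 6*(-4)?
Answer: √17/2 ≈ 2.0616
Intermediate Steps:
T(n) = 27/2 (T(n) = 3/2 - 3*(-4) = 3/2 - ½*(-24) = 3/2 + 12 = 27/2)
p = -37/4 (p = (¼)*(-37) = -37/4 ≈ -9.2500)
√(T(13) + p) = √(27/2 - 37/4) = √(17/4) = √17/2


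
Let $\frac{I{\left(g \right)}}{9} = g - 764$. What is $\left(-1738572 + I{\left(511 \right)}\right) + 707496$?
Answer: $-1033353$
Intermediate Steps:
$I{\left(g \right)} = -6876 + 9 g$ ($I{\left(g \right)} = 9 \left(g - 764\right) = 9 \left(-764 + g\right) = -6876 + 9 g$)
$\left(-1738572 + I{\left(511 \right)}\right) + 707496 = \left(-1738572 + \left(-6876 + 9 \cdot 511\right)\right) + 707496 = \left(-1738572 + \left(-6876 + 4599\right)\right) + 707496 = \left(-1738572 - 2277\right) + 707496 = -1740849 + 707496 = -1033353$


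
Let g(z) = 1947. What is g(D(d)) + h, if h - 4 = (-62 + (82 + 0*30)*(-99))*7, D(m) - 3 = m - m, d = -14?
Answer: -55309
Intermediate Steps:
D(m) = 3 (D(m) = 3 + (m - m) = 3 + 0 = 3)
h = -57256 (h = 4 + (-62 + (82 + 0*30)*(-99))*7 = 4 + (-62 + (82 + 0)*(-99))*7 = 4 + (-62 + 82*(-99))*7 = 4 + (-62 - 8118)*7 = 4 - 8180*7 = 4 - 57260 = -57256)
g(D(d)) + h = 1947 - 57256 = -55309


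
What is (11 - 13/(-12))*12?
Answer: 145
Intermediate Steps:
(11 - 13/(-12))*12 = (11 - 13*(-1/12))*12 = (11 + 13/12)*12 = (145/12)*12 = 145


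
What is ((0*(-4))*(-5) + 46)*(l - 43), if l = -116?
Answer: -7314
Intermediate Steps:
((0*(-4))*(-5) + 46)*(l - 43) = ((0*(-4))*(-5) + 46)*(-116 - 43) = (0*(-5) + 46)*(-159) = (0 + 46)*(-159) = 46*(-159) = -7314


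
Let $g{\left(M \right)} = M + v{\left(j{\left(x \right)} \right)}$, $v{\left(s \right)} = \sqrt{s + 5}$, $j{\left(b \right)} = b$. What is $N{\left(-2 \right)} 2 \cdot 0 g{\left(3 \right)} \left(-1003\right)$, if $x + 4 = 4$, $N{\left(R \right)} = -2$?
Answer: $0$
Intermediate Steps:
$x = 0$ ($x = -4 + 4 = 0$)
$v{\left(s \right)} = \sqrt{5 + s}$
$g{\left(M \right)} = M + \sqrt{5}$ ($g{\left(M \right)} = M + \sqrt{5 + 0} = M + \sqrt{5}$)
$N{\left(-2 \right)} 2 \cdot 0 g{\left(3 \right)} \left(-1003\right) = \left(-2\right) 2 \cdot 0 \left(3 + \sqrt{5}\right) \left(-1003\right) = \left(-4\right) 0 \left(3 + \sqrt{5}\right) \left(-1003\right) = 0 \left(3 + \sqrt{5}\right) \left(-1003\right) = 0 \left(-1003\right) = 0$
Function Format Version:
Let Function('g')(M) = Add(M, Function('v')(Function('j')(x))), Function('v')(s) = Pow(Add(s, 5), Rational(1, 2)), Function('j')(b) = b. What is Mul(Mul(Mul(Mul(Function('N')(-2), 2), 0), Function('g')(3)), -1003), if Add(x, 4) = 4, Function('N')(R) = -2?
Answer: 0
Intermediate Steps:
x = 0 (x = Add(-4, 4) = 0)
Function('v')(s) = Pow(Add(5, s), Rational(1, 2))
Function('g')(M) = Add(M, Pow(5, Rational(1, 2))) (Function('g')(M) = Add(M, Pow(Add(5, 0), Rational(1, 2))) = Add(M, Pow(5, Rational(1, 2))))
Mul(Mul(Mul(Mul(Function('N')(-2), 2), 0), Function('g')(3)), -1003) = Mul(Mul(Mul(Mul(-2, 2), 0), Add(3, Pow(5, Rational(1, 2)))), -1003) = Mul(Mul(Mul(-4, 0), Add(3, Pow(5, Rational(1, 2)))), -1003) = Mul(Mul(0, Add(3, Pow(5, Rational(1, 2)))), -1003) = Mul(0, -1003) = 0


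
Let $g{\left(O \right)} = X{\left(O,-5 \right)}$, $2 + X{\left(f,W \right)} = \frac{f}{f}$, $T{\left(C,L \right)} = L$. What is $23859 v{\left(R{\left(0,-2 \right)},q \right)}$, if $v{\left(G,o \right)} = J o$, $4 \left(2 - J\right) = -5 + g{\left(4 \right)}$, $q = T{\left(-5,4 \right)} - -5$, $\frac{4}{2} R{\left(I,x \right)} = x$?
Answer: $\frac{1503117}{2} \approx 7.5156 \cdot 10^{5}$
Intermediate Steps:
$X{\left(f,W \right)} = -1$ ($X{\left(f,W \right)} = -2 + \frac{f}{f} = -2 + 1 = -1$)
$g{\left(O \right)} = -1$
$R{\left(I,x \right)} = \frac{x}{2}$
$q = 9$ ($q = 4 - -5 = 4 + 5 = 9$)
$J = \frac{7}{2}$ ($J = 2 - \frac{-5 - 1}{4} = 2 - - \frac{3}{2} = 2 + \frac{3}{2} = \frac{7}{2} \approx 3.5$)
$v{\left(G,o \right)} = \frac{7 o}{2}$
$23859 v{\left(R{\left(0,-2 \right)},q \right)} = 23859 \cdot \frac{7}{2} \cdot 9 = 23859 \cdot \frac{63}{2} = \frac{1503117}{2}$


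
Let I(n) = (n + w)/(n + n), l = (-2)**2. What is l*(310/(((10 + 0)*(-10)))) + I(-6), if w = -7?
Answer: -679/60 ≈ -11.317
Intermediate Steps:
l = 4
I(n) = (-7 + n)/(2*n) (I(n) = (n - 7)/(n + n) = (-7 + n)/((2*n)) = (-7 + n)*(1/(2*n)) = (-7 + n)/(2*n))
l*(310/(((10 + 0)*(-10)))) + I(-6) = 4*(310/(((10 + 0)*(-10)))) + (1/2)*(-7 - 6)/(-6) = 4*(310/((10*(-10)))) + (1/2)*(-1/6)*(-13) = 4*(310/(-100)) + 13/12 = 4*(310*(-1/100)) + 13/12 = 4*(-31/10) + 13/12 = -62/5 + 13/12 = -679/60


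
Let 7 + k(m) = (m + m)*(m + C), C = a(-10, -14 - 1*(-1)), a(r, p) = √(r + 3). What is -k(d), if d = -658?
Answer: -865921 + 1316*I*√7 ≈ -8.6592e+5 + 3481.8*I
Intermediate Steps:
a(r, p) = √(3 + r)
C = I*√7 (C = √(3 - 10) = √(-7) = I*√7 ≈ 2.6458*I)
k(m) = -7 + 2*m*(m + I*√7) (k(m) = -7 + (m + m)*(m + I*√7) = -7 + (2*m)*(m + I*√7) = -7 + 2*m*(m + I*√7))
-k(d) = -(-7 + 2*(-658)² + 2*I*(-658)*√7) = -(-7 + 2*432964 - 1316*I*√7) = -(-7 + 865928 - 1316*I*√7) = -(865921 - 1316*I*√7) = -865921 + 1316*I*√7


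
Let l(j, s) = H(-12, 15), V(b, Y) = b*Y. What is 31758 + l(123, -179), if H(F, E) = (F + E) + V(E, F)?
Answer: 31581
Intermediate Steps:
V(b, Y) = Y*b
H(F, E) = E + F + E*F (H(F, E) = (F + E) + F*E = (E + F) + E*F = E + F + E*F)
l(j, s) = -177 (l(j, s) = 15 - 12 + 15*(-12) = 15 - 12 - 180 = -177)
31758 + l(123, -179) = 31758 - 177 = 31581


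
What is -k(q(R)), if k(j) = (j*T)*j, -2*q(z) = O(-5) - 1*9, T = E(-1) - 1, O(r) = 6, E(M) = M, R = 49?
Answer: 9/2 ≈ 4.5000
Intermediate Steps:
T = -2 (T = -1 - 1 = -2)
q(z) = 3/2 (q(z) = -(6 - 1*9)/2 = -(6 - 9)/2 = -1/2*(-3) = 3/2)
k(j) = -2*j**2 (k(j) = (j*(-2))*j = (-2*j)*j = -2*j**2)
-k(q(R)) = -(-2)*(3/2)**2 = -(-2)*9/4 = -1*(-9/2) = 9/2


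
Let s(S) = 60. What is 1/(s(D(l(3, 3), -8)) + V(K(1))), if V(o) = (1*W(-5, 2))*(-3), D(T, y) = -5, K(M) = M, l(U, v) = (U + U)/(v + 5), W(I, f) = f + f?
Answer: 1/48 ≈ 0.020833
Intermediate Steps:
W(I, f) = 2*f
l(U, v) = 2*U/(5 + v) (l(U, v) = (2*U)/(5 + v) = 2*U/(5 + v))
V(o) = -12 (V(o) = (1*(2*2))*(-3) = (1*4)*(-3) = 4*(-3) = -12)
1/(s(D(l(3, 3), -8)) + V(K(1))) = 1/(60 - 12) = 1/48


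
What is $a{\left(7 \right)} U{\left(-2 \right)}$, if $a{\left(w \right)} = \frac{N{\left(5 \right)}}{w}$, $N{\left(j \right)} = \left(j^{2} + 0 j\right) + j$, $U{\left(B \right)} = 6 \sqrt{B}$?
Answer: $\frac{180 i \sqrt{2}}{7} \approx 36.365 i$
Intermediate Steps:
$N{\left(j \right)} = j + j^{2}$ ($N{\left(j \right)} = \left(j^{2} + 0\right) + j = j^{2} + j = j + j^{2}$)
$a{\left(w \right)} = \frac{30}{w}$ ($a{\left(w \right)} = \frac{5 \left(1 + 5\right)}{w} = \frac{5 \cdot 6}{w} = \frac{30}{w}$)
$a{\left(7 \right)} U{\left(-2 \right)} = \frac{30}{7} \cdot 6 \sqrt{-2} = 30 \cdot \frac{1}{7} \cdot 6 i \sqrt{2} = \frac{30 \cdot 6 i \sqrt{2}}{7} = \frac{180 i \sqrt{2}}{7}$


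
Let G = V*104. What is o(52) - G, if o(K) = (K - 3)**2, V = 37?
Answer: -1447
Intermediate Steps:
o(K) = (-3 + K)**2
G = 3848 (G = 37*104 = 3848)
o(52) - G = (-3 + 52)**2 - 1*3848 = 49**2 - 3848 = 2401 - 3848 = -1447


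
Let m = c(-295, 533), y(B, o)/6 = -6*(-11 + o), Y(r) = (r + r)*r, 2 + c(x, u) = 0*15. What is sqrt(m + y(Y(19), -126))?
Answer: sqrt(4930) ≈ 70.214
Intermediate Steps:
c(x, u) = -2 (c(x, u) = -2 + 0*15 = -2 + 0 = -2)
Y(r) = 2*r**2 (Y(r) = (2*r)*r = 2*r**2)
y(B, o) = 396 - 36*o (y(B, o) = 6*(-6*(-11 + o)) = 6*(66 - 6*o) = 396 - 36*o)
m = -2
sqrt(m + y(Y(19), -126)) = sqrt(-2 + (396 - 36*(-126))) = sqrt(-2 + (396 + 4536)) = sqrt(-2 + 4932) = sqrt(4930)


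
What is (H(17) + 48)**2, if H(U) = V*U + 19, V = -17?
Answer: 49284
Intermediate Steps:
H(U) = 19 - 17*U (H(U) = -17*U + 19 = 19 - 17*U)
(H(17) + 48)**2 = ((19 - 17*17) + 48)**2 = ((19 - 289) + 48)**2 = (-270 + 48)**2 = (-222)**2 = 49284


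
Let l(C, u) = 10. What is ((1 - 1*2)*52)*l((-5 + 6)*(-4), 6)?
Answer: -520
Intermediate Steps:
((1 - 1*2)*52)*l((-5 + 6)*(-4), 6) = ((1 - 1*2)*52)*10 = ((1 - 2)*52)*10 = -1*52*10 = -52*10 = -520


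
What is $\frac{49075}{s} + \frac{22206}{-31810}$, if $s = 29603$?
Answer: $\frac{451855766}{470835715} \approx 0.95969$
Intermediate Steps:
$\frac{49075}{s} + \frac{22206}{-31810} = \frac{49075}{29603} + \frac{22206}{-31810} = 49075 \cdot \frac{1}{29603} + 22206 \left(- \frac{1}{31810}\right) = \frac{49075}{29603} - \frac{11103}{15905} = \frac{451855766}{470835715}$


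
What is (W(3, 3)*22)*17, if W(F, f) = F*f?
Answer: 3366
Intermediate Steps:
(W(3, 3)*22)*17 = ((3*3)*22)*17 = (9*22)*17 = 198*17 = 3366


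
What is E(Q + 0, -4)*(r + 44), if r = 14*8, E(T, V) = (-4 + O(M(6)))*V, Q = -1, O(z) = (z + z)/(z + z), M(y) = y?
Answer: 1872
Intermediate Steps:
O(z) = 1 (O(z) = (2*z)/((2*z)) = (2*z)*(1/(2*z)) = 1)
E(T, V) = -3*V (E(T, V) = (-4 + 1)*V = -3*V)
r = 112
E(Q + 0, -4)*(r + 44) = (-3*(-4))*(112 + 44) = 12*156 = 1872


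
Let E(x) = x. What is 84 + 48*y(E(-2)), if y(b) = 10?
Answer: 564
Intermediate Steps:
84 + 48*y(E(-2)) = 84 + 48*10 = 84 + 480 = 564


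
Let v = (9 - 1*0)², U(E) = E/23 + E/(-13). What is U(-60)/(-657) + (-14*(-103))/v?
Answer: 31469134/1767987 ≈ 17.799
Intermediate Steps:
U(E) = -10*E/299 (U(E) = E*(1/23) + E*(-1/13) = E/23 - E/13 = -10*E/299)
v = 81 (v = (9 + 0)² = 9² = 81)
U(-60)/(-657) + (-14*(-103))/v = -10/299*(-60)/(-657) - 14*(-103)/81 = (600/299)*(-1/657) + 1442*(1/81) = -200/65481 + 1442/81 = 31469134/1767987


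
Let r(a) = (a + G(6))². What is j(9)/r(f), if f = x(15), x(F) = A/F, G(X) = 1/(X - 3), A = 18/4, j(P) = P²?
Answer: 72900/361 ≈ 201.94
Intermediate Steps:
A = 9/2 (A = 18*(¼) = 9/2 ≈ 4.5000)
G(X) = 1/(-3 + X)
x(F) = 9/(2*F)
f = 3/10 (f = (9/2)/15 = (9/2)*(1/15) = 3/10 ≈ 0.30000)
r(a) = (⅓ + a)² (r(a) = (a + 1/(-3 + 6))² = (a + 1/3)² = (a + ⅓)² = (⅓ + a)²)
j(9)/r(f) = 9²/(((1 + 3*(3/10))²/9)) = 81/(((1 + 9/10)²/9)) = 81/(((19/10)²/9)) = 81/(((⅑)*(361/100))) = 81/(361/900) = 81*(900/361) = 72900/361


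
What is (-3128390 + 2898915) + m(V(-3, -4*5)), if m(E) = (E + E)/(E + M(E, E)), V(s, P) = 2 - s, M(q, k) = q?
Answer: -229474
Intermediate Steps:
m(E) = 1 (m(E) = (E + E)/(E + E) = (2*E)/((2*E)) = (2*E)*(1/(2*E)) = 1)
(-3128390 + 2898915) + m(V(-3, -4*5)) = (-3128390 + 2898915) + 1 = -229475 + 1 = -229474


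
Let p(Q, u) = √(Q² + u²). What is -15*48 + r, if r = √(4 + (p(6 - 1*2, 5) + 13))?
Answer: -720 + √(17 + √41) ≈ -715.16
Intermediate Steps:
r = √(17 + √41) (r = √(4 + (√((6 - 1*2)² + 5²) + 13)) = √(4 + (√((6 - 2)² + 25) + 13)) = √(4 + (√(4² + 25) + 13)) = √(4 + (√(16 + 25) + 13)) = √(4 + (√41 + 13)) = √(4 + (13 + √41)) = √(17 + √41) ≈ 4.8377)
-15*48 + r = -15*48 + √(17 + √41) = -720 + √(17 + √41)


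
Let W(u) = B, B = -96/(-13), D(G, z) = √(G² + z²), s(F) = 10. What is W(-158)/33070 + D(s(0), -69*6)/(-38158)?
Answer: 48/214955 - √42874/19079 ≈ -0.010629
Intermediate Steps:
B = 96/13 (B = -96*(-1/13) = 96/13 ≈ 7.3846)
W(u) = 96/13
W(-158)/33070 + D(s(0), -69*6)/(-38158) = (96/13)/33070 + √(10² + (-69*6)²)/(-38158) = (96/13)*(1/33070) + √(100 + (-414)²)*(-1/38158) = 48/214955 + √(100 + 171396)*(-1/38158) = 48/214955 + √171496*(-1/38158) = 48/214955 + (2*√42874)*(-1/38158) = 48/214955 - √42874/19079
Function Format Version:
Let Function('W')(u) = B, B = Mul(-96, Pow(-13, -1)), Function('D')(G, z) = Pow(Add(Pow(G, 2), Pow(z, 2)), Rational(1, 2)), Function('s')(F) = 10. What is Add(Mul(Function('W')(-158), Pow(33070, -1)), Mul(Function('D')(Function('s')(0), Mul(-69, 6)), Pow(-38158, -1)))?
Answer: Add(Rational(48, 214955), Mul(Rational(-1, 19079), Pow(42874, Rational(1, 2)))) ≈ -0.010629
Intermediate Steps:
B = Rational(96, 13) (B = Mul(-96, Rational(-1, 13)) = Rational(96, 13) ≈ 7.3846)
Function('W')(u) = Rational(96, 13)
Add(Mul(Function('W')(-158), Pow(33070, -1)), Mul(Function('D')(Function('s')(0), Mul(-69, 6)), Pow(-38158, -1))) = Add(Mul(Rational(96, 13), Pow(33070, -1)), Mul(Pow(Add(Pow(10, 2), Pow(Mul(-69, 6), 2)), Rational(1, 2)), Pow(-38158, -1))) = Add(Mul(Rational(96, 13), Rational(1, 33070)), Mul(Pow(Add(100, Pow(-414, 2)), Rational(1, 2)), Rational(-1, 38158))) = Add(Rational(48, 214955), Mul(Pow(Add(100, 171396), Rational(1, 2)), Rational(-1, 38158))) = Add(Rational(48, 214955), Mul(Pow(171496, Rational(1, 2)), Rational(-1, 38158))) = Add(Rational(48, 214955), Mul(Mul(2, Pow(42874, Rational(1, 2))), Rational(-1, 38158))) = Add(Rational(48, 214955), Mul(Rational(-1, 19079), Pow(42874, Rational(1, 2))))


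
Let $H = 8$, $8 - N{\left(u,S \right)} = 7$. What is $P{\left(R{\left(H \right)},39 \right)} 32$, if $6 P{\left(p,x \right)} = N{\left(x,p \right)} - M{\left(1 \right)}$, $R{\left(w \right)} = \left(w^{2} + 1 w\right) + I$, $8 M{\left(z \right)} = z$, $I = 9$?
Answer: $\frac{14}{3} \approx 4.6667$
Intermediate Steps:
$N{\left(u,S \right)} = 1$ ($N{\left(u,S \right)} = 8 - 7 = 1$)
$M{\left(z \right)} = \frac{z}{8}$
$R{\left(w \right)} = 9 + w + w^{2}$ ($R{\left(w \right)} = \left(w^{2} + 1 w\right) + 9 = \left(w^{2} + w\right) + 9 = \left(w + w^{2}\right) + 9 = 9 + w + w^{2}$)
$P{\left(p,x \right)} = \frac{7}{48}$ ($P{\left(p,x \right)} = \frac{1 - \frac{1}{8} \cdot 1}{6} = \frac{1 - \frac{1}{8}}{6} = \frac{1}{6} \cdot \frac{7}{8} = \frac{7}{48}$)
$P{\left(R{\left(H \right)},39 \right)} 32 = \frac{7}{48} \cdot 32 = \frac{14}{3}$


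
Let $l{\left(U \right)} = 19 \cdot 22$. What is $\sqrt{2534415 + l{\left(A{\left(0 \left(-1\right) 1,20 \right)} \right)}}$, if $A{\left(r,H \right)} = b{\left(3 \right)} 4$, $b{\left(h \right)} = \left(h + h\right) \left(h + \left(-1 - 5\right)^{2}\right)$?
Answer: $\sqrt{2534833} \approx 1592.1$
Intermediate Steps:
$b{\left(h \right)} = 2 h \left(36 + h\right)$ ($b{\left(h \right)} = 2 h \left(h + \left(-6\right)^{2}\right) = 2 h \left(h + 36\right) = 2 h \left(36 + h\right)$)
$A{\left(r,H \right)} = 936$ ($A{\left(r,H \right)} = 2 \cdot 3 \left(36 + 3\right) 4 = 2 \cdot 3 \cdot 39 \cdot 4 = 234 \cdot 4 = 936$)
$l{\left(U \right)} = 418$
$\sqrt{2534415 + l{\left(A{\left(0 \left(-1\right) 1,20 \right)} \right)}} = \sqrt{2534415 + 418} = \sqrt{2534833}$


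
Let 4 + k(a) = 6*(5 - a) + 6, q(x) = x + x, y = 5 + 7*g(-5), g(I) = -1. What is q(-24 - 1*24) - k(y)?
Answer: -140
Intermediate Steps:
y = -2 (y = 5 + 7*(-1) = 5 - 7 = -2)
q(x) = 2*x
k(a) = 32 - 6*a (k(a) = -4 + (6*(5 - a) + 6) = -4 + ((30 - 6*a) + 6) = -4 + (36 - 6*a) = 32 - 6*a)
q(-24 - 1*24) - k(y) = 2*(-24 - 1*24) - (32 - 6*(-2)) = 2*(-24 - 24) - (32 + 12) = 2*(-48) - 1*44 = -96 - 44 = -140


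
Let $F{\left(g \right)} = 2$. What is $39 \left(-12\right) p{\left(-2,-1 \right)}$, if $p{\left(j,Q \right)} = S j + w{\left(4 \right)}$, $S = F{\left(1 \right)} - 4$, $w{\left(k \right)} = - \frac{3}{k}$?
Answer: $-1521$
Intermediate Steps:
$S = -2$ ($S = 2 - 4 = -2$)
$p{\left(j,Q \right)} = - \frac{3}{4} - 2 j$ ($p{\left(j,Q \right)} = - 2 j - \frac{3}{4} = - \frac{3}{4} - 2 j$)
$39 \left(-12\right) p{\left(-2,-1 \right)} = 39 \left(-12\right) \left(- \frac{3}{4} - -4\right) = - 468 \left(- \frac{3}{4} + 4\right) = \left(-468\right) \frac{13}{4} = -1521$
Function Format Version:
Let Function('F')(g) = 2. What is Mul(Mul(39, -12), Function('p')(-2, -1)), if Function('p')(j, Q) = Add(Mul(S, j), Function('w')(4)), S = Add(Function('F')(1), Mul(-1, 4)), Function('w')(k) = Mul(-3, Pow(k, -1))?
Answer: -1521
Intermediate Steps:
S = -2 (S = Add(2, Mul(-1, 4)) = Add(2, -4) = -2)
Function('p')(j, Q) = Add(Rational(-3, 4), Mul(-2, j)) (Function('p')(j, Q) = Add(Mul(-2, j), Mul(-3, Pow(4, -1))) = Add(Mul(-2, j), Mul(-3, Rational(1, 4))) = Add(Mul(-2, j), Rational(-3, 4)) = Add(Rational(-3, 4), Mul(-2, j)))
Mul(Mul(39, -12), Function('p')(-2, -1)) = Mul(Mul(39, -12), Add(Rational(-3, 4), Mul(-2, -2))) = Mul(-468, Add(Rational(-3, 4), 4)) = Mul(-468, Rational(13, 4)) = -1521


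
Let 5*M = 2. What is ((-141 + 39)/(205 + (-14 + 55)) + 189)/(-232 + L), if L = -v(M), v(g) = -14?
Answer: -3866/4469 ≈ -0.86507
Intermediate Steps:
M = 2/5 (M = (1/5)*2 = 2/5 ≈ 0.40000)
L = 14 (L = -1*(-14) = 14)
((-141 + 39)/(205 + (-14 + 55)) + 189)/(-232 + L) = ((-141 + 39)/(205 + (-14 + 55)) + 189)/(-232 + 14) = (-102/(205 + 41) + 189)/(-218) = (-102/246 + 189)*(-1/218) = (-102*1/246 + 189)*(-1/218) = (-17/41 + 189)*(-1/218) = (7732/41)*(-1/218) = -3866/4469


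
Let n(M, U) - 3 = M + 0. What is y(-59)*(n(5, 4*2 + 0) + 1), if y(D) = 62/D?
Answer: -558/59 ≈ -9.4576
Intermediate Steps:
n(M, U) = 3 + M (n(M, U) = 3 + (M + 0) = 3 + M)
y(-59)*(n(5, 4*2 + 0) + 1) = (62/(-59))*((3 + 5) + 1) = (62*(-1/59))*(8 + 1) = -62/59*9 = -558/59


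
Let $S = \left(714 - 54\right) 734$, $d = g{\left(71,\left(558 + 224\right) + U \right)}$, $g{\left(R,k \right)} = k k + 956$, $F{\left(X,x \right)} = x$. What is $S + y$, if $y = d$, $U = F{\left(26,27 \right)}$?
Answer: $1139877$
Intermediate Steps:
$U = 27$
$g{\left(R,k \right)} = 956 + k^{2}$ ($g{\left(R,k \right)} = k^{2} + 956 = 956 + k^{2}$)
$d = 655437$ ($d = 956 + \left(\left(558 + 224\right) + 27\right)^{2} = 956 + \left(782 + 27\right)^{2} = 956 + 809^{2} = 956 + 654481 = 655437$)
$S = 484440$ ($S = 660 \cdot 734 = 484440$)
$y = 655437$
$S + y = 484440 + 655437 = 1139877$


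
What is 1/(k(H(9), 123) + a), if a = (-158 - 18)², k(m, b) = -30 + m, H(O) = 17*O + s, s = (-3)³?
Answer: 1/31072 ≈ 3.2183e-5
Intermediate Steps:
s = -27
H(O) = -27 + 17*O (H(O) = 17*O - 27 = -27 + 17*O)
a = 30976 (a = (-176)² = 30976)
1/(k(H(9), 123) + a) = 1/((-30 + (-27 + 17*9)) + 30976) = 1/((-30 + (-27 + 153)) + 30976) = 1/((-30 + 126) + 30976) = 1/(96 + 30976) = 1/31072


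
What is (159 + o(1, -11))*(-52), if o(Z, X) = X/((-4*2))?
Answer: -16679/2 ≈ -8339.5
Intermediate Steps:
o(Z, X) = -X/8 (o(Z, X) = X/(-8) = X*(-1/8) = -X/8)
(159 + o(1, -11))*(-52) = (159 - 1/8*(-11))*(-52) = (159 + 11/8)*(-52) = (1283/8)*(-52) = -16679/2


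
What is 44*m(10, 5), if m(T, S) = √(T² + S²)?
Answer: 220*√5 ≈ 491.94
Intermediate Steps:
m(T, S) = √(S² + T²)
44*m(10, 5) = 44*√(5² + 10²) = 44*√(25 + 100) = 44*√125 = 44*(5*√5) = 220*√5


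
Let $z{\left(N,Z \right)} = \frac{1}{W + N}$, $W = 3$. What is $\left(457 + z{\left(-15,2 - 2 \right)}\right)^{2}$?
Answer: $\frac{30063289}{144} \approx 2.0877 \cdot 10^{5}$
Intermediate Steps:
$z{\left(N,Z \right)} = \frac{1}{3 + N}$
$\left(457 + z{\left(-15,2 - 2 \right)}\right)^{2} = \left(457 + \frac{1}{3 - 15}\right)^{2} = \left(457 + \frac{1}{-12}\right)^{2} = \left(457 - \frac{1}{12}\right)^{2} = \left(\frac{5483}{12}\right)^{2} = \frac{30063289}{144}$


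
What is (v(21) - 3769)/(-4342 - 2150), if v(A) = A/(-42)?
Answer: 2513/4328 ≈ 0.58064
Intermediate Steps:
v(A) = -A/42 (v(A) = A*(-1/42) = -A/42)
(v(21) - 3769)/(-4342 - 2150) = (-1/42*21 - 3769)/(-4342 - 2150) = (-½ - 3769)/(-6492) = -7539/2*(-1/6492) = 2513/4328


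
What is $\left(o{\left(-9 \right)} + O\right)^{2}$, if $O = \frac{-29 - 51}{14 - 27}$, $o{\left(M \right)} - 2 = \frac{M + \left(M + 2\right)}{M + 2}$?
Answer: $\frac{902500}{8281} \approx 108.98$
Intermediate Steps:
$o{\left(M \right)} = 2 + \frac{2 + 2 M}{2 + M}$ ($o{\left(M \right)} = 2 + \frac{M + \left(M + 2\right)}{M + 2} = 2 + \frac{M + \left(2 + M\right)}{2 + M} = 2 + \frac{2 + 2 M}{2 + M}$)
$O = \frac{80}{13}$ ($O = - \frac{80}{-13} = \left(-80\right) \left(- \frac{1}{13}\right) = \frac{80}{13} \approx 6.1538$)
$\left(o{\left(-9 \right)} + O\right)^{2} = \left(\frac{2 \left(3 + 2 \left(-9\right)\right)}{2 - 9} + \frac{80}{13}\right)^{2} = \left(\frac{2 \left(3 - 18\right)}{-7} + \frac{80}{13}\right)^{2} = \left(2 \left(- \frac{1}{7}\right) \left(-15\right) + \frac{80}{13}\right)^{2} = \left(\frac{30}{7} + \frac{80}{13}\right)^{2} = \left(\frac{950}{91}\right)^{2} = \frac{902500}{8281}$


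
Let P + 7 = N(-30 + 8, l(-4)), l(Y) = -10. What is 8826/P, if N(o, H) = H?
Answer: -8826/17 ≈ -519.18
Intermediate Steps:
P = -17 (P = -7 - 10 = -17)
8826/P = 8826/(-17) = 8826*(-1/17) = -8826/17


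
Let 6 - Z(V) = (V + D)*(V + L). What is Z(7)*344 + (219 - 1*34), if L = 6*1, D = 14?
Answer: -91663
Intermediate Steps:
L = 6
Z(V) = 6 - (6 + V)*(14 + V) (Z(V) = 6 - (V + 14)*(V + 6) = 6 - (14 + V)*(6 + V) = 6 - (6 + V)*(14 + V))
Z(7)*344 + (219 - 1*34) = (-78 - 1*7² - 20*7)*344 + (219 - 1*34) = (-78 - 1*49 - 140)*344 + (219 - 34) = (-78 - 49 - 140)*344 + 185 = -267*344 + 185 = -91848 + 185 = -91663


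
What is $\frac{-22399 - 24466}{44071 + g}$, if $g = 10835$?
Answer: $- \frac{46865}{54906} \approx -0.85355$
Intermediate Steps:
$\frac{-22399 - 24466}{44071 + g} = \frac{-22399 - 24466}{44071 + 10835} = - \frac{46865}{54906}$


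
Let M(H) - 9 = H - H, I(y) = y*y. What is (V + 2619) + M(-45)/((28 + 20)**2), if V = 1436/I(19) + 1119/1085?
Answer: 263113360389/100271360 ≈ 2624.0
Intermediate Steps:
I(y) = y**2
M(H) = 9 (M(H) = 9 + (H - H) = 9 + 0 = 9)
V = 1962019/391685 (V = 1436/(19**2) + 1119/1085 = 1436/361 + 1119*(1/1085) = 1436*(1/361) + 1119/1085 = 1436/361 + 1119/1085 = 1962019/391685 ≈ 5.0092)
(V + 2619) + M(-45)/((28 + 20)**2) = (1962019/391685 + 2619) + 9/((28 + 20)**2) = 1027785034/391685 + 9/(48**2) = 1027785034/391685 + 9/2304 = 1027785034/391685 + 9*(1/2304) = 1027785034/391685 + 1/256 = 263113360389/100271360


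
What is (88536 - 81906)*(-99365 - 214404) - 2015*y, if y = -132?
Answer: -2080022490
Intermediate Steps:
(88536 - 81906)*(-99365 - 214404) - 2015*y = (88536 - 81906)*(-99365 - 214404) - 2015*(-132) = 6630*(-313769) - 1*(-265980) = -2080288470 + 265980 = -2080022490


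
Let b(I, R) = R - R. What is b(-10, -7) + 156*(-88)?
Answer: -13728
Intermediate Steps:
b(I, R) = 0
b(-10, -7) + 156*(-88) = 0 + 156*(-88) = 0 - 13728 = -13728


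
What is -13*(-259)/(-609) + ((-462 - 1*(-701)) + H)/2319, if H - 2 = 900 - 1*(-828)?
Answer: -104904/22417 ≈ -4.6797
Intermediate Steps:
H = 1730 (H = 2 + (900 - 1*(-828)) = 2 + (900 + 828) = 2 + 1728 = 1730)
-13*(-259)/(-609) + ((-462 - 1*(-701)) + H)/2319 = -13*(-259)/(-609) + ((-462 - 1*(-701)) + 1730)/2319 = 3367*(-1/609) + ((-462 + 701) + 1730)*(1/2319) = -481/87 + (239 + 1730)*(1/2319) = -481/87 + 1969*(1/2319) = -481/87 + 1969/2319 = -104904/22417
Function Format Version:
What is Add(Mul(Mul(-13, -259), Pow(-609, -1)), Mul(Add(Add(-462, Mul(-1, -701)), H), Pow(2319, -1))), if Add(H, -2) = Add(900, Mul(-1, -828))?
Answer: Rational(-104904, 22417) ≈ -4.6797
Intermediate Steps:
H = 1730 (H = Add(2, Add(900, Mul(-1, -828))) = Add(2, Add(900, 828)) = Add(2, 1728) = 1730)
Add(Mul(Mul(-13, -259), Pow(-609, -1)), Mul(Add(Add(-462, Mul(-1, -701)), H), Pow(2319, -1))) = Add(Mul(Mul(-13, -259), Pow(-609, -1)), Mul(Add(Add(-462, Mul(-1, -701)), 1730), Pow(2319, -1))) = Add(Mul(3367, Rational(-1, 609)), Mul(Add(Add(-462, 701), 1730), Rational(1, 2319))) = Add(Rational(-481, 87), Mul(Add(239, 1730), Rational(1, 2319))) = Add(Rational(-481, 87), Mul(1969, Rational(1, 2319))) = Add(Rational(-481, 87), Rational(1969, 2319)) = Rational(-104904, 22417)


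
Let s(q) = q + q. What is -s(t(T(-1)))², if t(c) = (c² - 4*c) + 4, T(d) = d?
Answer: -324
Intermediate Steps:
t(c) = 4 + c² - 4*c
s(q) = 2*q
-s(t(T(-1)))² = -(2*(4 + (-1)² - 4*(-1)))² = -(2*(4 + 1 + 4))² = -(2*9)² = -1*18² = -1*324 = -324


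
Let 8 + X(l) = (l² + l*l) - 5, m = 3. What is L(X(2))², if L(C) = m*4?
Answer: 144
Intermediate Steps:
X(l) = -13 + 2*l² (X(l) = -8 + ((l² + l*l) - 5) = -8 + ((l² + l²) - 5) = -8 + (2*l² - 5) = -8 + (-5 + 2*l²) = -13 + 2*l²)
L(C) = 12 (L(C) = 3*4 = 12)
L(X(2))² = 12² = 144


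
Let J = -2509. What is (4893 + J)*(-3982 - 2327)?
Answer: -15040656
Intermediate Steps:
(4893 + J)*(-3982 - 2327) = (4893 - 2509)*(-3982 - 2327) = 2384*(-6309) = -15040656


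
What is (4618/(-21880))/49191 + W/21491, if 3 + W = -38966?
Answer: -20971199046979/11565371764140 ≈ -1.8133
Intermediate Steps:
W = -38969 (W = -3 - 38966 = -38969)
(4618/(-21880))/49191 + W/21491 = (4618/(-21880))/49191 - 38969/21491 = (4618*(-1/21880))*(1/49191) - 38969*1/21491 = -2309/10940*1/49191 - 38969/21491 = -2309/538149540 - 38969/21491 = -20971199046979/11565371764140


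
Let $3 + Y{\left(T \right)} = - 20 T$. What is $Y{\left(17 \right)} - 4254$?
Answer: $-4597$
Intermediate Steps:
$Y{\left(T \right)} = -3 - 20 T$
$Y{\left(17 \right)} - 4254 = \left(-3 - 340\right) - 4254 = -343 - 4254 = -4597$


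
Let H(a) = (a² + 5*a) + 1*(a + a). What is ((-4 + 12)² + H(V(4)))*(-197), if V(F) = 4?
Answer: -21276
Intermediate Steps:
H(a) = a² + 7*a (H(a) = (a² + 5*a) + 1*(2*a) = (a² + 5*a) + 2*a = a² + 7*a)
((-4 + 12)² + H(V(4)))*(-197) = ((-4 + 12)² + 4*(7 + 4))*(-197) = (8² + 4*11)*(-197) = (64 + 44)*(-197) = 108*(-197) = -21276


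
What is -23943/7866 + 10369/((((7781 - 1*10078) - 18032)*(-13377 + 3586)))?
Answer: -69066127867/22690701246 ≈ -3.0438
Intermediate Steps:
-23943/7866 + 10369/((((7781 - 1*10078) - 18032)*(-13377 + 3586))) = -23943*1/7866 + 10369/((((7781 - 10078) - 18032)*(-9791))) = -347/114 + 10369/(((-2297 - 18032)*(-9791))) = -347/114 + 10369/((-20329*(-9791))) = -347/114 + 10369/199041239 = -69066127867/22690701246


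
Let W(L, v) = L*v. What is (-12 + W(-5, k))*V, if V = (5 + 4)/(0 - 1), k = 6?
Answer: 378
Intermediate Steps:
V = -9 (V = 9/(-1) = 9*(-1) = -9)
(-12 + W(-5, k))*V = (-12 - 5*6)*(-9) = (-12 - 30)*(-9) = -42*(-9) = 378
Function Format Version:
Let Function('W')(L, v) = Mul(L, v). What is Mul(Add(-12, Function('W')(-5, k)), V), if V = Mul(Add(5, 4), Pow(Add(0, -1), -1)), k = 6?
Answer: 378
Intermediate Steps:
V = -9 (V = Mul(9, Pow(-1, -1)) = Mul(9, -1) = -9)
Mul(Add(-12, Function('W')(-5, k)), V) = Mul(Add(-12, Mul(-5, 6)), -9) = Mul(Add(-12, -30), -9) = Mul(-42, -9) = 378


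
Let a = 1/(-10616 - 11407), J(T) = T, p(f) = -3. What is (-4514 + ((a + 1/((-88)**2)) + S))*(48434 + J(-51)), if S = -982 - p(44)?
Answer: -45325667534308871/170546112 ≈ -2.6577e+8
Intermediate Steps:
S = -979 (S = -982 - 1*(-3) = -982 + 3 = -979)
a = -1/22023 (a = 1/(-22023) = -1/22023 ≈ -4.5407e-5)
(-4514 + ((a + 1/((-88)**2)) + S))*(48434 + J(-51)) = (-4514 + ((-1/22023 + 1/((-88)**2)) - 979))*(48434 - 51) = (-4514 + ((-1/22023 + 1/7744) - 979))*48383 = (-4514 + (14279/170546112 - 979))*48383 = (-4514 - 166964629369/170546112)*48383 = -936809778937/170546112*48383 = -45325667534308871/170546112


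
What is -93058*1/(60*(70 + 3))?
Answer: -46529/2190 ≈ -21.246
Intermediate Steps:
-93058*1/(60*(70 + 3)) = -93058/(60*73) = -93058/4380 = -93058*1/4380 = -46529/2190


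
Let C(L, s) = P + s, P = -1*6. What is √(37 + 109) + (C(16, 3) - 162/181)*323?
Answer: -227715/181 + √146 ≈ -1246.0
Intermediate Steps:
P = -6
C(L, s) = -6 + s
√(37 + 109) + (C(16, 3) - 162/181)*323 = √(37 + 109) + ((-6 + 3) - 162/181)*323 = √146 + (-3 - 162/181)*323 = √146 - 705/181*323 = √146 - 227715/181 = -227715/181 + √146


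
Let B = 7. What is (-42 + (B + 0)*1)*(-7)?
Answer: 245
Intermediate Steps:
(-42 + (B + 0)*1)*(-7) = (-42 + (7 + 0)*1)*(-7) = (-42 + 7*1)*(-7) = (-42 + 7)*(-7) = -35*(-7) = 245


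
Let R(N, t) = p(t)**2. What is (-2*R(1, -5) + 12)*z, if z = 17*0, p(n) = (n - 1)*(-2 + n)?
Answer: 0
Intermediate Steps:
p(n) = (-1 + n)*(-2 + n)
R(N, t) = (2 + t**2 - 3*t)**2
z = 0
(-2*R(1, -5) + 12)*z = (-2*(2 + (-5)**2 - 3*(-5))**2 + 12)*0 = (-2*(2 + 25 + 15)**2 + 12)*0 = (-2*42**2 + 12)*0 = (-2*1764 + 12)*0 = (-3528 + 12)*0 = -3516*0 = 0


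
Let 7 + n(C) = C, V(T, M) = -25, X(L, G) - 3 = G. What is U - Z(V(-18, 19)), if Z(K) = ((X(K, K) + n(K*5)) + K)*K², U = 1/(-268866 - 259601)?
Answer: 59122245624/528467 ≈ 1.1188e+5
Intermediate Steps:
X(L, G) = 3 + G
n(C) = -7 + C
U = -1/528467 (U = 1/(-528467) = -1/528467 ≈ -1.8923e-6)
Z(K) = K²*(-4 + 7*K) (Z(K) = (((3 + K) + (-7 + K*5)) + K)*K² = (((3 + K) + (-7 + 5*K)) + K)*K² = ((-4 + 6*K) + K)*K² = (-4 + 7*K)*K² = K²*(-4 + 7*K))
U - Z(V(-18, 19)) = -1/528467 - (-25)²*(-4 + 7*(-25)) = -1/528467 - 625*(-4 - 175) = -1/528467 - 625*(-179) = -1/528467 - 1*(-111875) = -1/528467 + 111875 = 59122245624/528467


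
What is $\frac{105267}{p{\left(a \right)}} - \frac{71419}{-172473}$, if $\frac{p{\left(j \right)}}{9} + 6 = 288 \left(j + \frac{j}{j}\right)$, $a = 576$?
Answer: $\frac{380609}{785610} \approx 0.48448$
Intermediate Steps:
$p{\left(j \right)} = 2538 + 2592 j$ ($p{\left(j \right)} = -54 + 9 \cdot 288 \left(j + \frac{j}{j}\right) = -54 + 9 \cdot 288 \left(j + 1\right) = -54 + 9 \cdot 288 \left(1 + j\right) = -54 + 9 \left(288 + 288 j\right) = -54 + \left(2592 + 2592 j\right) = 2538 + 2592 j$)
$\frac{105267}{p{\left(a \right)}} - \frac{71419}{-172473} = \frac{105267}{2538 + 2592 \cdot 576} - \frac{71419}{-172473} = \frac{105267}{2538 + 1492992} - - \frac{71419}{172473} = \frac{105267}{1495530} + \frac{71419}{172473} = 105267 \cdot \frac{1}{1495530} + \frac{71419}{172473} = \frac{35089}{498510} + \frac{71419}{172473} = \frac{380609}{785610}$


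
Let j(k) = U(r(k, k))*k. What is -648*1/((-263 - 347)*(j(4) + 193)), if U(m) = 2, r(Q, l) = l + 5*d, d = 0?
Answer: 108/20435 ≈ 0.0052850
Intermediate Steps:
r(Q, l) = l (r(Q, l) = l + 5*0 = l + 0 = l)
j(k) = 2*k
-648*1/((-263 - 347)*(j(4) + 193)) = -648*1/((-263 - 347)*(2*4 + 193)) = -648*(-1/(610*(8 + 193))) = -648/((-610*201)) = -648/(-122610) = -648*(-1/122610) = 108/20435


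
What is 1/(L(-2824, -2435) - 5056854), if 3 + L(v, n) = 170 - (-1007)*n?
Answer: -1/7508732 ≈ -1.3318e-7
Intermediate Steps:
L(v, n) = 167 + 1007*n (L(v, n) = -3 + (170 - (-1007)*n) = -3 + (170 + 1007*n) = 167 + 1007*n)
1/(L(-2824, -2435) - 5056854) = 1/((167 + 1007*(-2435)) - 5056854) = 1/((167 - 2452045) - 5056854) = 1/(-2451878 - 5056854) = 1/(-7508732) = -1/7508732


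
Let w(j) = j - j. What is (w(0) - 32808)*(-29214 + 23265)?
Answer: 195174792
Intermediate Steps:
w(j) = 0
(w(0) - 32808)*(-29214 + 23265) = (0 - 32808)*(-29214 + 23265) = -32808*(-5949) = 195174792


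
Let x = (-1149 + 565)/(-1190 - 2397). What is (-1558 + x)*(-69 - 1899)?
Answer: 10997109216/3587 ≈ 3.0658e+6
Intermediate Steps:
x = 584/3587 (x = -584/(-3587) = -584*(-1/3587) = 584/3587 ≈ 0.16281)
(-1558 + x)*(-69 - 1899) = (-1558 + 584/3587)*(-69 - 1899) = -5587962/3587*(-1968) = 10997109216/3587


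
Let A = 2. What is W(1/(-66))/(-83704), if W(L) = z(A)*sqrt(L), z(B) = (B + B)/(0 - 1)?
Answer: I*sqrt(66)/1381116 ≈ 5.8822e-6*I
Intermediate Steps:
z(B) = -2*B (z(B) = (2*B)/(-1) = (2*B)*(-1) = -2*B)
W(L) = -4*sqrt(L) (W(L) = (-2*2)*sqrt(L) = -4*sqrt(L))
W(1/(-66))/(-83704) = -4*I*sqrt(66)/66/(-83704) = -2*I*sqrt(66)/33*(-1/83704) = I*sqrt(66)/1381116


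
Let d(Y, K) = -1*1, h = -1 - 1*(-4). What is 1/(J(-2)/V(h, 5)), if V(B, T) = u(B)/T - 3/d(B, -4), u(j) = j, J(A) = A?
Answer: -9/5 ≈ -1.8000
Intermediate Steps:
h = 3 (h = -1 + 4 = 3)
d(Y, K) = -1
V(B, T) = 3 + B/T (V(B, T) = B/T - 3/(-1) = B/T - 3*(-1) = B/T + 3 = 3 + B/T)
1/(J(-2)/V(h, 5)) = 1/(-2/(3 + 3/5)) = 1/(-2/18/5) = 1/(-2*5/18) = 1/(-5/9) = -9/5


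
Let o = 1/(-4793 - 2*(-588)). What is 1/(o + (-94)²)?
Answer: 3617/31959811 ≈ 0.00011317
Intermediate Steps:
o = -1/3617 (o = 1/(-4793 + 1176) = 1/(-3617) = -1/3617 ≈ -0.00027647)
1/(o + (-94)²) = 1/(-1/3617 + (-94)²) = 1/(-1/3617 + 8836) = 1/(31959811/3617) = 3617/31959811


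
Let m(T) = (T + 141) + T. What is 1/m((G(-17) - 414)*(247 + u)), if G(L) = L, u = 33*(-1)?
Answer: -1/184327 ≈ -5.4251e-6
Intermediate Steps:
u = -33
m(T) = 141 + 2*T (m(T) = (141 + T) + T = 141 + 2*T)
1/m((G(-17) - 414)*(247 + u)) = 1/(141 + 2*((-17 - 414)*(247 - 33))) = 1/(141 + 2*(-431*214)) = 1/(141 + 2*(-92234)) = 1/(141 - 184468) = 1/(-184327) = -1/184327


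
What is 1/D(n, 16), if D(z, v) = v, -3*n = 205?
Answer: 1/16 ≈ 0.062500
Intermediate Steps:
n = -205/3 (n = -⅓*205 = -205/3 ≈ -68.333)
1/D(n, 16) = 1/16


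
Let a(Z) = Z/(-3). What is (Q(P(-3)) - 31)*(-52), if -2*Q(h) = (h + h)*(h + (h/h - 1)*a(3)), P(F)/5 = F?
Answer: 13312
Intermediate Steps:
P(F) = 5*F
a(Z) = -Z/3 (a(Z) = Z*(-⅓) = -Z/3)
Q(h) = -h² (Q(h) = -(h + h)*(h + (h/h - 1)*(-⅓*3))/2 = -2*h*(h + (1 - 1)*(-1))/2 = -2*h*(h + 0*(-1))/2 = -2*h*(h + 0)/2 = -2*h*h/2 = -h²)
(Q(P(-3)) - 31)*(-52) = (-(5*(-3))² - 31)*(-52) = (-1*(-15)² - 31)*(-52) = (-1*225 - 31)*(-52) = (-225 - 31)*(-52) = -256*(-52) = 13312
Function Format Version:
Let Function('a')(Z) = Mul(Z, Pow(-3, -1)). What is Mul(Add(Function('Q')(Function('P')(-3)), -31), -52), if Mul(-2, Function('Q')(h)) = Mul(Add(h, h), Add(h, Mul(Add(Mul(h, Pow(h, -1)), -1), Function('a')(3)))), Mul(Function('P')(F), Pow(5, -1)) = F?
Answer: 13312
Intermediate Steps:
Function('P')(F) = Mul(5, F)
Function('a')(Z) = Mul(Rational(-1, 3), Z) (Function('a')(Z) = Mul(Z, Rational(-1, 3)) = Mul(Rational(-1, 3), Z))
Function('Q')(h) = Mul(-1, Pow(h, 2)) (Function('Q')(h) = Mul(Rational(-1, 2), Mul(Add(h, h), Add(h, Mul(Add(Mul(h, Pow(h, -1)), -1), Mul(Rational(-1, 3), 3))))) = Mul(Rational(-1, 2), Mul(Mul(2, h), Add(h, Mul(Add(1, -1), -1)))) = Mul(Rational(-1, 2), Mul(Mul(2, h), Add(h, Mul(0, -1)))) = Mul(Rational(-1, 2), Mul(Mul(2, h), Add(h, 0))) = Mul(Rational(-1, 2), Mul(Mul(2, h), h)) = Mul(Rational(-1, 2), Mul(2, Pow(h, 2))) = Mul(-1, Pow(h, 2)))
Mul(Add(Function('Q')(Function('P')(-3)), -31), -52) = Mul(Add(Mul(-1, Pow(Mul(5, -3), 2)), -31), -52) = Mul(Add(Mul(-1, Pow(-15, 2)), -31), -52) = Mul(Add(Mul(-1, 225), -31), -52) = Mul(Add(-225, -31), -52) = Mul(-256, -52) = 13312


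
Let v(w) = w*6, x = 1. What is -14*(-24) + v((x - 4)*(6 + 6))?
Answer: 120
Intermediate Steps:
v(w) = 6*w
-14*(-24) + v((x - 4)*(6 + 6)) = -14*(-24) + 6*((1 - 4)*(6 + 6)) = 336 + 6*(-3*12) = 336 + 6*(-36) = 336 - 216 = 120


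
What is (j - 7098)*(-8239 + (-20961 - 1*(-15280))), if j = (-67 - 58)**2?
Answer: -118695840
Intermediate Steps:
j = 15625 (j = (-125)**2 = 15625)
(j - 7098)*(-8239 + (-20961 - 1*(-15280))) = (15625 - 7098)*(-8239 + (-20961 - 1*(-15280))) = 8527*(-8239 + (-20961 + 15280)) = 8527*(-8239 - 5681) = 8527*(-13920) = -118695840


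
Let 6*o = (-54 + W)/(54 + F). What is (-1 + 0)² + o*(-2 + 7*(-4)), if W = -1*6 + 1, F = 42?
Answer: 391/96 ≈ 4.0729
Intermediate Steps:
W = -5 (W = -6 + 1 = -5)
o = -59/576 (o = ((-54 - 5)/(54 + 42))/6 = (-59/96)/6 = (-59*1/96)/6 = (⅙)*(-59/96) = -59/576 ≈ -0.10243)
(-1 + 0)² + o*(-2 + 7*(-4)) = (-1 + 0)² - 59*(-2 + 7*(-4))/576 = (-1)² - 59*(-2 - 28)/576 = 1 - 59/576*(-30) = 1 + 295/96 = 391/96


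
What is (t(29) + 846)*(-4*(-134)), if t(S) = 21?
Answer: 464712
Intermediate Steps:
(t(29) + 846)*(-4*(-134)) = (21 + 846)*(-4*(-134)) = 867*536 = 464712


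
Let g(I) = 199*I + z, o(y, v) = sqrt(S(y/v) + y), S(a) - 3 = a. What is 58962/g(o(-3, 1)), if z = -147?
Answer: -1444569/23402 - 1955573*I*sqrt(3)/23402 ≈ -61.728 - 144.74*I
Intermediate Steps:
S(a) = 3 + a
o(y, v) = sqrt(3 + y + y/v) (o(y, v) = sqrt((3 + y/v) + y) = sqrt(3 + y + y/v))
g(I) = -147 + 199*I (g(I) = 199*I - 147 = -147 + 199*I)
58962/g(o(-3, 1)) = 58962/(-147 + 199*sqrt(3 - 3 - 3/1)) = 58962/(-147 + 199*sqrt(3 - 3 - 3*1)) = 58962/(-147 + 199*sqrt(3 - 3 - 3)) = 58962/(-147 + 199*sqrt(-3)) = 58962/(-147 + 199*(I*sqrt(3))) = 58962/(-147 + 199*I*sqrt(3))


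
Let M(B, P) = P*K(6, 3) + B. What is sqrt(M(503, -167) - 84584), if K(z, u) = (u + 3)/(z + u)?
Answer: I*sqrt(757731)/3 ≈ 290.16*I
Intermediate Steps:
K(z, u) = (3 + u)/(u + z)
M(B, P) = B + 2*P/3 (M(B, P) = P*((3 + 3)/(3 + 6)) + B = P*(6/9) + B = P*((1/9)*6) + B = P*(2/3) + B = 2*P/3 + B = B + 2*P/3)
sqrt(M(503, -167) - 84584) = sqrt((503 + (2/3)*(-167)) - 84584) = sqrt((503 - 334/3) - 84584) = sqrt(1175/3 - 84584) = sqrt(-252577/3) = I*sqrt(757731)/3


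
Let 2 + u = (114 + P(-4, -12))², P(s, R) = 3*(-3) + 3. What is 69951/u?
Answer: 9993/1666 ≈ 5.9982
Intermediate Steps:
P(s, R) = -6 (P(s, R) = -9 + 3 = -6)
u = 11662 (u = -2 + (114 - 6)² = -2 + 108² = -2 + 11664 = 11662)
69951/u = 69951/11662 = 69951*(1/11662) = 9993/1666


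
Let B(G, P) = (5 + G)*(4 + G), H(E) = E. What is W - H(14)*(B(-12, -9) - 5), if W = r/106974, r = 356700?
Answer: -12670456/17829 ≈ -710.67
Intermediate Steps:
B(G, P) = (4 + G)*(5 + G)
W = 59450/17829 (W = 356700/106974 = 356700*(1/106974) = 59450/17829 ≈ 3.3345)
W - H(14)*(B(-12, -9) - 5) = 59450/17829 - 14*((20 + (-12)² + 9*(-12)) - 5) = 59450/17829 - 14*((20 + 144 - 108) - 5) = 59450/17829 - 14*(56 - 5) = 59450/17829 - 14*51 = 59450/17829 - 1*714 = 59450/17829 - 714 = -12670456/17829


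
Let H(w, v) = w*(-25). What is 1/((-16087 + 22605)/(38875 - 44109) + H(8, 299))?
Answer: -2617/526659 ≈ -0.0049691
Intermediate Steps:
H(w, v) = -25*w
1/((-16087 + 22605)/(38875 - 44109) + H(8, 299)) = 1/((-16087 + 22605)/(38875 - 44109) - 25*8) = 1/(6518/(-5234) - 200) = 1/(6518*(-1/5234) - 200) = 1/(-3259/2617 - 200) = 1/(-526659/2617) = -2617/526659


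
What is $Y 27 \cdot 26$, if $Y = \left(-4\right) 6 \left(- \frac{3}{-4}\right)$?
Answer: $-12636$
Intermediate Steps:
$Y = -18$ ($Y = - 24 \left(\left(-3\right) \left(- \frac{1}{4}\right)\right) = \left(-24\right) \frac{3}{4} = -18$)
$Y 27 \cdot 26 = \left(-18\right) 27 \cdot 26 = \left(-486\right) 26 = -12636$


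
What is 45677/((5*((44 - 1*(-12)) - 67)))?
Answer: -45677/55 ≈ -830.49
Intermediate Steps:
45677/((5*((44 - 1*(-12)) - 67))) = 45677/((5*((44 + 12) - 67))) = 45677/((5*(56 - 67))) = 45677/((5*(-11))) = 45677/(-55) = 45677*(-1/55) = -45677/55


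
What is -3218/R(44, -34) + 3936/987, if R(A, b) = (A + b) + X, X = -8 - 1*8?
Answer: 533297/987 ≈ 540.32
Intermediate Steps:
X = -16 (X = -8 - 8 = -16)
R(A, b) = -16 + A + b (R(A, b) = (A + b) - 16 = -16 + A + b)
-3218/R(44, -34) + 3936/987 = -3218/(-16 + 44 - 34) + 3936/987 = -3218/(-6) + 3936*(1/987) = -3218*(-⅙) + 1312/329 = 1609/3 + 1312/329 = 533297/987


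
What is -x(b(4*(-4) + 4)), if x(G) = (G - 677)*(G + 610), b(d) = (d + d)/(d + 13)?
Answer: 410786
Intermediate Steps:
b(d) = 2*d/(13 + d) (b(d) = (2*d)/(13 + d) = 2*d/(13 + d))
x(G) = (-677 + G)*(610 + G)
-x(b(4*(-4) + 4)) = -(-412970 + (2*(4*(-4) + 4)/(13 + (4*(-4) + 4)))² - 134*(4*(-4) + 4)/(13 + (4*(-4) + 4))) = -(-412970 + (2*(-16 + 4)/(13 + (-16 + 4)))² - 134*(-16 + 4)/(13 + (-16 + 4))) = -(-412970 + (2*(-12)/(13 - 12))² - 134*(-12)/(13 - 12)) = -(-412970 + (2*(-12)/1)² - 134*(-12)/1) = -(-412970 + (2*(-12)*1)² - 134*(-12)) = -(-412970 + (-24)² - 67*(-24)) = -(-412970 + 576 + 1608) = -1*(-410786) = 410786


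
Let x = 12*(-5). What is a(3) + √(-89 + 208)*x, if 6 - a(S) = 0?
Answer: 6 - 60*√119 ≈ -648.52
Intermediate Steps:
a(S) = 6 (a(S) = 6 - 1*0 = 6 + 0 = 6)
x = -60
a(3) + √(-89 + 208)*x = 6 + √(-89 + 208)*(-60) = 6 + √119*(-60) = 6 - 60*√119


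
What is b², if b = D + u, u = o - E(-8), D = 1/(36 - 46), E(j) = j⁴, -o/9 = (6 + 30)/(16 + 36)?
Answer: 284412089809/16900 ≈ 1.6829e+7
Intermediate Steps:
o = -81/13 (o = -9*(6 + 30)/(16 + 36) = -324/52 = -9*9/13 = -81/13 ≈ -6.2308)
D = -⅒ (D = 1/(-10) = -⅒ ≈ -0.10000)
u = -53329/13 (u = -81/13 - 1*(-8)⁴ = -81/13 - 1*4096 = -81/13 - 4096 = -53329/13 ≈ -4102.2)
b = -533303/130 (b = -⅒ - 53329/13 = -533303/130 ≈ -4102.3)
b² = (-533303/130)² = 284412089809/16900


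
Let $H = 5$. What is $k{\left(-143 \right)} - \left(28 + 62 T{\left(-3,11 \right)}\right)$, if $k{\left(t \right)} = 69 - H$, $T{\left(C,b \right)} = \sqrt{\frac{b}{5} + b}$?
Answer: $36 - \frac{62 \sqrt{330}}{5} \approx -189.26$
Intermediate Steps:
$T{\left(C,b \right)} = \frac{\sqrt{30} \sqrt{b}}{5}$ ($T{\left(C,b \right)} = \sqrt{b \frac{1}{5} + b} = \sqrt{\frac{b}{5} + b} = \sqrt{\frac{6 b}{5}} = \frac{\sqrt{30} \sqrt{b}}{5}$)
$k{\left(t \right)} = 64$ ($k{\left(t \right)} = 69 - 5 = 64$)
$k{\left(-143 \right)} - \left(28 + 62 T{\left(-3,11 \right)}\right) = 64 - \left(28 + 62 \frac{\sqrt{30} \sqrt{11}}{5}\right) = 64 - \left(28 + 62 \frac{\sqrt{330}}{5}\right) = 64 - \left(28 + \frac{62 \sqrt{330}}{5}\right) = 36 - \frac{62 \sqrt{330}}{5}$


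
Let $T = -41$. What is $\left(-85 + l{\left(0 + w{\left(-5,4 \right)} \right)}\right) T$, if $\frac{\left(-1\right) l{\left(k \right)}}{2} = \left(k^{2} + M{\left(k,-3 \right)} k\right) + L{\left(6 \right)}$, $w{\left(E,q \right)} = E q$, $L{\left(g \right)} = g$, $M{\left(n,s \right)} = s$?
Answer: $41697$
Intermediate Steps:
$l{\left(k \right)} = -12 - 2 k^{2} + 6 k$ ($l{\left(k \right)} = - 2 \left(\left(k^{2} - 3 k\right) + 6\right) = - 2 \left(6 + k^{2} - 3 k\right) = -12 - 2 k^{2} + 6 k$)
$\left(-85 + l{\left(0 + w{\left(-5,4 \right)} \right)}\right) T = \left(-85 - \left(12 - 6 \left(0 - 20\right) + 2 \left(0 - 20\right)^{2}\right)\right) \left(-41\right) = \left(-85 - \left(132 + 800\right)\right) \left(-41\right) = \left(-85 - 932\right) \left(-41\right) = \left(-1017\right) \left(-41\right) = 41697$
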